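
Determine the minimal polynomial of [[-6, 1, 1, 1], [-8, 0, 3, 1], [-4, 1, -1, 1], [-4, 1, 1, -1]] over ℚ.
The characteristic polynomial factors as (x + 2)^4. The minimal polynomial is ∏(x - λ)^{k_λ} where k_λ is the size of the largest Jordan block at λ.

For λ = -2: rank(A + 2I) = 2, and the largest Jordan block has size 3 (the smallest k with rank((A + 2I)^k) = rank((A + 2I)^(k+1))).

So m_A(x) = (x + 2)^3.

m_A(x) = (x + 2)^3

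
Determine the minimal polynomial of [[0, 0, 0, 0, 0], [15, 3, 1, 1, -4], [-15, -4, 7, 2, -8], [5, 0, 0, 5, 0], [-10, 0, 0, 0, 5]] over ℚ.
m_A(x) = x(x - 5)^2

The characteristic polynomial factors as x(x - 5)^4. The minimal polynomial is ∏(x - λ)^{k_λ} where k_λ is the size of the largest Jordan block at λ.

For λ = 0: rank(A) = 4, and the largest Jordan block has size 1 (the smallest k with rank(A^k) = rank(A^(k+1))).
For λ = 5: rank(A - 5I) = 2, and the largest Jordan block has size 2 (the smallest k with rank((A - 5I)^k) = rank((A - 5I)^(k+1))).

So m_A(x) = x(x - 5)^2.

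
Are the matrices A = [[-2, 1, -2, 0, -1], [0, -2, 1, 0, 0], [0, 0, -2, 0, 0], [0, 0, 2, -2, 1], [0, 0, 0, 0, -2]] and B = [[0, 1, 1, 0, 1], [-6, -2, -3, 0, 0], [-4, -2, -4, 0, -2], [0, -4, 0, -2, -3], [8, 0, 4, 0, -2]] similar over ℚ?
Yes.

Two matrices over a field are similar if and only if they have the same invariant factors.

Both A and B have characteristic polynomial (x + 2)^5 and minimal polynomial (x + 2)^3. Computing further, both have invariant factors (x + 2)^2, (x + 2)^3. Hence A and B are similar.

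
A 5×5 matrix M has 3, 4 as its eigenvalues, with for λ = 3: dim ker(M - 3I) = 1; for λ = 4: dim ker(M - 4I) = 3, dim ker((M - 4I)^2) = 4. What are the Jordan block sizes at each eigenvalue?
Jordan blocks: (3, 1), (4, 2), (4, 1), (4, 1)

λ = 3: successive nullity increments [1] count blocks of size ≥ k; block sizes are [1].
λ = 4: successive nullity increments [3, 1] count blocks of size ≥ k; block sizes are [2, 1, 1].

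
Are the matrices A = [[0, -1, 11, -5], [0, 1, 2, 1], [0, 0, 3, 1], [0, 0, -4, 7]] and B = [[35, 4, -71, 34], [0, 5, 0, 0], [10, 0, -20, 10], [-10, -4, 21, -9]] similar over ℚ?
Both have characteristic polynomial x(x - 5)^2(x - 1), but the minimal polynomial of A is x(x - 5)^2(x - 1) while the minimal polynomial of B is x(x - 5)(x - 1). The minimal polynomial is a similarity invariant, so A and B are not similar.

No.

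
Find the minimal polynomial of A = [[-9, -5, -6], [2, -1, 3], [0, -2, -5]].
m_A(x) = (x + 5)^3

The characteristic polynomial factors as (x + 5)^3. The minimal polynomial is ∏(x - λ)^{k_λ} where k_λ is the size of the largest Jordan block at λ.

For λ = -5: rank(A + 5I) = 2, and the largest Jordan block has size 3 (the smallest k with rank((A + 5I)^k) = rank((A + 5I)^(k+1))).

So m_A(x) = (x + 5)^3.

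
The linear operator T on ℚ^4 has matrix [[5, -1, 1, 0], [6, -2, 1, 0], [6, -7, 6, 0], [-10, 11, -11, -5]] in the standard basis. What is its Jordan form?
J = [[-5, 0, 0, 0], [0, -1, 0, 0], [0, 0, 5, 1], [0, 0, 0, 5]]

The characteristic polynomial is det(xI - A) = (x - 5)^2(x + 1)(x + 5), so the eigenvalues are -5 (algebraic multiplicity 1), -1 (algebraic multiplicity 1), 5 (algebraic multiplicity 2).

For λ = -5: algebraic multiplicity 1 gives one 1×1 block.

For λ = -1: algebraic multiplicity 1 gives one 1×1 block.

For λ = 5: rank(A - 5I) = 3, rank((A - 5I)^2) = 2. The eigenspace has dimension 4 - 3 = 1, so there is 1 Jordan block; the rank sequence gives block sizes [2].

Assembling the blocks gives the Jordan form J above.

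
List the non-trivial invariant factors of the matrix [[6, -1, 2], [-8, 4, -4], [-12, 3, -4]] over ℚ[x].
The Jordan structure of A has elementary divisors (x - 2)^2, (x - 2). Arranging the block sizes at each eigenvalue in decreasing order and taking row products gives the invariant factors.

Invariant factors (smallest first, each dividing the next): x - 2, (x - 2)^2.

Check: the last factor (x - 2)^2 is the minimal polynomial, and the product (x - 2)^3 is the characteristic polynomial.

x - 2, (x - 2)^2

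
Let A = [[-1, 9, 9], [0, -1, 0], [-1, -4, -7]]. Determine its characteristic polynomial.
χ_A(x) = (x + 1)(x + 4)^2

xI - A = [[x + 1, -9, -9], [0, x + 1, 0], [1, 4, x + 7]].

Expanding det(xI - A) along the first row:
det(xI - A) = + (x + 1)·det([[x + 1, 0], [4, x + 7]]) - (-9)·det([[0, 0], [1, x + 7]]) + (-9)·det([[0, x + 1], [1, 4]]).

Evaluating gives χ_A(x) = x^3 + 9x^2 + 24x + 16 = (x + 1)(x + 4)^2.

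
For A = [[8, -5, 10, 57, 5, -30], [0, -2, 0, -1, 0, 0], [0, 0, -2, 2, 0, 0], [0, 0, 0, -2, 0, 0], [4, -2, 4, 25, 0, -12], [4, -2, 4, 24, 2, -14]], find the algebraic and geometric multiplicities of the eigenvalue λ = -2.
algebraic multiplicity 6, geometric multiplicity 4

The characteristic polynomial is (x + 2)^6, so the factor x + 2 appears with exponent 6: the algebraic multiplicity is 6.

rank(A + 2I) = 2, so the eigenspace has dimension 6 - 2 = 4: the geometric multiplicity is 4.

Since 4 < 6, A is not diagonalizable.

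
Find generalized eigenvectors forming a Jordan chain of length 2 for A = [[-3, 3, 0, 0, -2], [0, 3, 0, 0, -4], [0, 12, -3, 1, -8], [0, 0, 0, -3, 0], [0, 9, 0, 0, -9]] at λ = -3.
We seek v_1 ∈ ker((A + 3I)^2) \ ker(A + 3I), then set v_{i+1} = (A + 3I) v_i.

One such chain is v_1 = [[0, 1, 2, 0, 1]]^T, v_2 = [[1, 2, 4, 0, 3]]^T. Check: (A + 3I) v_2 = [[0, 0, 0, 0, 0]]^T = 0.

v_1 = [[0, 1, 2, 0, 1]]^T, v_2 = [[1, 2, 4, 0, 3]]^T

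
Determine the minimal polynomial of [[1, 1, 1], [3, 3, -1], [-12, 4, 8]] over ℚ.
The characteristic polynomial factors as (x - 4)^3. The minimal polynomial is ∏(x - λ)^{k_λ} where k_λ is the size of the largest Jordan block at λ.

For λ = 4: rank(A - 4I) = 1, and the largest Jordan block has size 2 (the smallest k with rank((A - 4I)^k) = rank((A - 4I)^(k+1))).

So m_A(x) = (x - 4)^2.

m_A(x) = (x - 4)^2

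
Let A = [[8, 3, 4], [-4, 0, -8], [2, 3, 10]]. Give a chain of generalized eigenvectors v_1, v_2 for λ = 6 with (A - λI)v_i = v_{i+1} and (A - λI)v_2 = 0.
We seek v_1 ∈ ker((A - 6I)^2) \ ker(A - 6I), then set v_{i+1} = (A - 6I) v_i.

One such chain is v_1 = [[-2, 1, 0]]^T, v_2 = [[-1, 2, -1]]^T. Check: (A - 6I) v_2 = [[0, 0, 0]]^T = 0.

v_1 = [[-2, 1, 0]]^T, v_2 = [[-1, 2, -1]]^T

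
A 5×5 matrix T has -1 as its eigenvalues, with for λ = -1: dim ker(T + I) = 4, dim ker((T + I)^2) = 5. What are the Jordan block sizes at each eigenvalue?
Jordan blocks: (-1, 2), (-1, 1), (-1, 1), (-1, 1)

λ = -1: successive nullity increments [4, 1] count blocks of size ≥ k; block sizes are [2, 1, 1, 1].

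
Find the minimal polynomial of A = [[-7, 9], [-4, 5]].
m_A(x) = (x + 1)^2

The characteristic polynomial factors as (x + 1)^2. The minimal polynomial is ∏(x - λ)^{k_λ} where k_λ is the size of the largest Jordan block at λ.

For λ = -1: rank(A + I) = 1, and the largest Jordan block has size 2 (the smallest k with rank((A + I)^k) = rank((A + I)^(k+1))).

So m_A(x) = (x + 1)^2.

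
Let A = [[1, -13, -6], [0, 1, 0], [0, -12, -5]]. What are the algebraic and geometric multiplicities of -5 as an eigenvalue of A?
The characteristic polynomial is (x - 1)^2(x + 5), so the factor x + 5 appears with exponent 1: the algebraic multiplicity is 1.

rank(A + 5I) = 2, so the eigenspace has dimension 3 - 2 = 1: the geometric multiplicity is 1.

algebraic multiplicity 1, geometric multiplicity 1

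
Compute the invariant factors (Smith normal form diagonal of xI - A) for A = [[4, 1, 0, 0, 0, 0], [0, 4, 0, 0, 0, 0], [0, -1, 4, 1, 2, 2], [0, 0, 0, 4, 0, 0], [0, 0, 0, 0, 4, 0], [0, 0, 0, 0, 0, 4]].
The Jordan structure of A has elementary divisors (x - 4)^2, (x - 4)^2, (x - 4), (x - 4). Arranging the block sizes at each eigenvalue in decreasing order and taking row products gives the invariant factors.

Invariant factors (smallest first, each dividing the next): x - 4, x - 4, (x - 4)^2, (x - 4)^2.

Check: the last factor (x - 4)^2 is the minimal polynomial, and the product (x - 4)^6 is the characteristic polynomial.

x - 4, x - 4, (x - 4)^2, (x - 4)^2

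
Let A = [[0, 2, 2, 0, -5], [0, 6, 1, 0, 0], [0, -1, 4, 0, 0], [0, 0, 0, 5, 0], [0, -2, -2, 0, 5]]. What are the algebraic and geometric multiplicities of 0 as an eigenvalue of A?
The characteristic polynomial is x(x - 5)^4, so the factor x appears with exponent 1: the algebraic multiplicity is 1.

rank(A) = 4, so the eigenspace has dimension 5 - 4 = 1: the geometric multiplicity is 1.

algebraic multiplicity 1, geometric multiplicity 1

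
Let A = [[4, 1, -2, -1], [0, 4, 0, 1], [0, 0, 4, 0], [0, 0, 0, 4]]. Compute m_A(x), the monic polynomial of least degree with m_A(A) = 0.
The characteristic polynomial factors as (x - 4)^4. The minimal polynomial is ∏(x - λ)^{k_λ} where k_λ is the size of the largest Jordan block at λ.

For λ = 4: rank(A - 4I) = 2, and the largest Jordan block has size 3 (the smallest k with rank((A - 4I)^k) = rank((A - 4I)^(k+1))).

So m_A(x) = (x - 4)^3.

m_A(x) = (x - 4)^3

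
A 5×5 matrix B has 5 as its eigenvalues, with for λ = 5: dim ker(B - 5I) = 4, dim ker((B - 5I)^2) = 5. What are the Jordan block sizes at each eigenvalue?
Jordan blocks: (5, 2), (5, 1), (5, 1), (5, 1)

λ = 5: successive nullity increments [4, 1] count blocks of size ≥ k; block sizes are [2, 1, 1, 1].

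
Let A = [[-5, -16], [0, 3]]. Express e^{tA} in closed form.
e^{tA} = [[e^{-5*t}, 2*(1 - e^{8*t})*e^{-5*t}], [0, e^{3*t}]]

A has Jordan form J = [[-5, 0], [0, 3]] with A = PJP^{-1}, so e^{tA} = P e^{tJ} P^{-1}.

For a Jordan block J_k(λ), e^{tJ_k(λ)} = e^{λt} · (I + tN + t^2 N^2/2! + ... + t^{k-1} N^{k-1}/(k-1)!) where N is the nilpotent superdiagonal part.

Assembling the blocks and conjugating back gives the entries of e^{tA} as shown above.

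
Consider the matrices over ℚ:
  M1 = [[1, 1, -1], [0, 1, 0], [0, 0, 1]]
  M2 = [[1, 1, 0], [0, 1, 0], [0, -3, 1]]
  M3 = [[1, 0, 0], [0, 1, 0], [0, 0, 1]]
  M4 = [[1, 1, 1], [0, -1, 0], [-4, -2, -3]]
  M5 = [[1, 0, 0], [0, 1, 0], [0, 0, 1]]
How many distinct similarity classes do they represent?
3 classes: {M1, M2}, {M3, M5}, {M4}

Characteristic polynomials: χ_{M1} = (x - 1)^3, χ_{M2} = (x - 1)^3, χ_{M3} = (x - 1)^3, χ_{M4} = (x + 1)^3, χ_{M5} = (x - 1)^3.

{M1, M2}: invariant factors x - 1, (x - 1)^2.

{M3, M5}: invariant factors x - 1, x - 1, x - 1.

{M4}: invariant factors x + 1, (x + 1)^2.

Matrices are similar if and only if their invariant-factor lists agree; the partition into similarity classes is {M1, M2}, {M3, M5}, {M4}.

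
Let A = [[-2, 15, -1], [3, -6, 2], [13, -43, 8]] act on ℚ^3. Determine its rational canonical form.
R = [[0, 0, 5], [1, 0, -2], [0, 1, 0]]

The invariant factors of A (the non-unit diagonal entries of the Smith normal form of xI - A over ℚ[x]) are x^3 + 2x - 5, each dividing the next. The characteristic polynomial is their product, x^3 + 2x - 5.

The rational canonical form is the block-diagonal matrix of companion matrices C(f_i):
R = [[0, 0, 5], [1, 0, -2], [0, 1, 0]].

Note the characteristic polynomial does not split into linear factors over ℚ, so A has no Jordan form over ℚ; the rational canonical form exists over any field.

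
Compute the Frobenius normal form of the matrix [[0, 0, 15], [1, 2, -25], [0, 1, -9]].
R = [[0, 0, 15], [1, 0, -7], [0, 1, -7]]

The invariant factors of A (the non-unit diagonal entries of the Smith normal form of xI - A over ℚ[x]) are (x - 1)(x + 3)(x + 5), each dividing the next. The characteristic polynomial is their product, (x - 1)(x + 3)(x + 5).

The rational canonical form is the block-diagonal matrix of companion matrices C(f_i):
R = [[0, 0, 15], [1, 0, -7], [0, 1, -7]].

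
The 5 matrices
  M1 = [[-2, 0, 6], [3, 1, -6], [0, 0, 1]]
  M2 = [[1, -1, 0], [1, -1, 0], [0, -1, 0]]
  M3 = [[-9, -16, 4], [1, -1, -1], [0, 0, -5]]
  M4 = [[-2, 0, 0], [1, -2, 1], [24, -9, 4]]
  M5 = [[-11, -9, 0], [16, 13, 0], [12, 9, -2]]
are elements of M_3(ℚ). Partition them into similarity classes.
Characteristic polynomials: χ_{M1} = (x - 1)^2(x + 2), χ_{M2} = x^3, χ_{M3} = (x + 5)^3, χ_{M4} = (x - 1)^2(x + 2), χ_{M5} = (x - 1)^2(x + 2).

{M1}: invariant factors x - 1, (x - 1)(x + 2).

{M2}: invariant factors x^3.

{M3}: invariant factors x + 5, (x + 5)^2.

{M4, M5}: invariant factors (x - 1)^2(x + 2).

Matrices are similar if and only if their invariant-factor lists agree; the partition into similarity classes is {M1}, {M2}, {M3}, {M4, M5}.

4 classes: {M1}, {M2}, {M3}, {M4, M5}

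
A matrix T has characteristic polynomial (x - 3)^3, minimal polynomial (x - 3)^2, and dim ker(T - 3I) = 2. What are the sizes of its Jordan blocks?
λ = 3: algebraic multiplicity 3 (exponent in χ_T), largest block size 2 (exponent in m_T), 2 blocks (geometric multiplicity). These force block sizes [2, 1].

Jordan blocks: (3, 2), (3, 1)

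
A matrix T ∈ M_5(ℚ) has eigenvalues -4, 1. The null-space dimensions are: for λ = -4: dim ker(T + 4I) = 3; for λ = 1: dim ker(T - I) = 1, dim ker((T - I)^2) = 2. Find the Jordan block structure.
Jordan blocks: (-4, 1), (-4, 1), (-4, 1), (1, 2)

λ = -4: successive nullity increments [3] count blocks of size ≥ k; block sizes are [1, 1, 1].
λ = 1: successive nullity increments [1, 1] count blocks of size ≥ k; block sizes are [2].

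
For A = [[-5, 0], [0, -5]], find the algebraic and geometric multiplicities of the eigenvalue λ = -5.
algebraic multiplicity 2, geometric multiplicity 2

The characteristic polynomial is (x + 5)^2, so the factor x + 5 appears with exponent 2: the algebraic multiplicity is 2.

rank(A + 5I) = 0, so the eigenspace has dimension 2 - 0 = 2: the geometric multiplicity is 2.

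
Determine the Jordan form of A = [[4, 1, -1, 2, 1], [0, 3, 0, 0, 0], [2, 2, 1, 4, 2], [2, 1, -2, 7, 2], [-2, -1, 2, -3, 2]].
The characteristic polynomial is det(xI - A) = (x - 4)^2(x - 3)^3, so the eigenvalues are 3 (algebraic multiplicity 3), 4 (algebraic multiplicity 2).

For λ = 3: rank(A - 3I) = 3, rank((A - 3I)^2) = 2. The eigenspace has dimension 5 - 3 = 2, so there are 2 Jordan blocks; the rank sequence gives block sizes [2, 1].

For λ = 4: rank(A - 4I) = 4, rank((A - 4I)^2) = 3. The eigenspace has dimension 5 - 4 = 1, so there is 1 Jordan block; the rank sequence gives block sizes [2].

Assembling the blocks gives the Jordan form J above.

J = [[3, 1, 0, 0, 0], [0, 3, 0, 0, 0], [0, 0, 3, 0, 0], [0, 0, 0, 4, 1], [0, 0, 0, 0, 4]]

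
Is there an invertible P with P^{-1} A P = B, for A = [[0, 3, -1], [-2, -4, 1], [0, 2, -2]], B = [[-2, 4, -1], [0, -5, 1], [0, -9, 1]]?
Two matrices over a field are similar if and only if they have the same invariant factors.

Both A and B have characteristic polynomial (x + 2)^3 and minimal polynomial (x + 2)^3. Computing further, both have invariant factors (x + 2)^3. Hence A and B are similar.

Yes.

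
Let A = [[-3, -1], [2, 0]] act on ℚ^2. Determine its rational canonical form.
R = [[0, -2], [1, -3]]

The invariant factors of A (the non-unit diagonal entries of the Smith normal form of xI - A over ℚ[x]) are (x + 1)(x + 2), each dividing the next. The characteristic polynomial is their product, (x + 1)(x + 2).

The rational canonical form is the block-diagonal matrix of companion matrices C(f_i):
R = [[0, -2], [1, -3]].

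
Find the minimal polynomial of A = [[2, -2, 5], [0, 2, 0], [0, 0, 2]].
m_A(x) = (x - 2)^2

The characteristic polynomial factors as (x - 2)^3. The minimal polynomial is ∏(x - λ)^{k_λ} where k_λ is the size of the largest Jordan block at λ.

For λ = 2: rank(A - 2I) = 1, and the largest Jordan block has size 2 (the smallest k with rank((A - 2I)^k) = rank((A - 2I)^(k+1))).

So m_A(x) = (x - 2)^2.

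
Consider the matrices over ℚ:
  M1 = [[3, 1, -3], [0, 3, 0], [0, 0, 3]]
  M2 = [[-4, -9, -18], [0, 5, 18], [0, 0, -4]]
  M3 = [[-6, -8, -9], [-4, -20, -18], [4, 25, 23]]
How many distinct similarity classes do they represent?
3 classes: {M1}, {M2}, {M3}

Characteristic polynomials: χ_{M1} = (x - 3)^3, χ_{M2} = (x - 5)(x + 4)^2, χ_{M3} = (x - 5)(x + 4)^2.

{M1}: invariant factors x - 3, (x - 3)^2.

{M2}: invariant factors x + 4, (x - 5)(x + 4).

{M3}: invariant factors (x - 5)(x + 4)^2.

Matrices are similar if and only if their invariant-factor lists agree; the partition into similarity classes is {M1}, {M2}, {M3}.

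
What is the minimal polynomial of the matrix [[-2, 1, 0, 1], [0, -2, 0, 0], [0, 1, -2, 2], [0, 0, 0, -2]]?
m_A(x) = (x + 2)^2

The characteristic polynomial factors as (x + 2)^4. The minimal polynomial is ∏(x - λ)^{k_λ} where k_λ is the size of the largest Jordan block at λ.

For λ = -2: rank(A + 2I) = 2, and the largest Jordan block has size 2 (the smallest k with rank((A + 2I)^k) = rank((A + 2I)^(k+1))).

So m_A(x) = (x + 2)^2.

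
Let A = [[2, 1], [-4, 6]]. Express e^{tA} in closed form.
A has Jordan form J = [[4, 1], [0, 4]] with A = PJP^{-1}, so e^{tA} = P e^{tJ} P^{-1}.

For a Jordan block J_k(λ), e^{tJ_k(λ)} = e^{λt} · (I + tN + t^2 N^2/2! + ... + t^{k-1} N^{k-1}/(k-1)!) where N is the nilpotent superdiagonal part.

Assembling the blocks and conjugating back gives the entries of e^{tA} as shown above.

e^{tA} = [[(1 - 2*t)*e^{4*t}, t*e^{4*t}], [-4*t*e^{4*t}, (2*t + 1)*e^{4*t}]]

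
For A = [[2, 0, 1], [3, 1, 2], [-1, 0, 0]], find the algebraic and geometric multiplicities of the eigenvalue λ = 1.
algebraic multiplicity 3, geometric multiplicity 1

The characteristic polynomial is (x - 1)^3, so the factor x - 1 appears with exponent 3: the algebraic multiplicity is 3.

rank(A - I) = 2, so the eigenspace has dimension 3 - 2 = 1: the geometric multiplicity is 1.

Since 1 < 3, A is not diagonalizable.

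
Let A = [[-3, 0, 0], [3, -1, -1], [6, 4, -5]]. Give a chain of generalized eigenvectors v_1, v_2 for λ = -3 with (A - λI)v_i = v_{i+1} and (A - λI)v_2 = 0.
v_1 = [[0, -1, -3]]^T, v_2 = [[0, 1, 2]]^T

We seek v_1 ∈ ker((A + 3I)^2) \ ker(A + 3I), then set v_{i+1} = (A + 3I) v_i.

One such chain is v_1 = [[0, -1, -3]]^T, v_2 = [[0, 1, 2]]^T. Check: (A + 3I) v_2 = [[0, 0, 0]]^T = 0.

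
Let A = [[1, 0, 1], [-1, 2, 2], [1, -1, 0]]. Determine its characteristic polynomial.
xI - A = [[x - 1, 0, -1], [1, x - 2, -2], [-1, 1, x]].

Expanding det(xI - A) along the first row:
det(xI - A) = + (x - 1)·det([[x - 2, -2], [1, x]]) - (0)·det([[1, -2], [-1, x]]) + (-1)·det([[1, x - 2], [-1, 1]]).

Evaluating gives χ_A(x) = x^3 - 3x^2 + 3x - 1 = (x - 1)^3.

χ_A(x) = (x - 1)^3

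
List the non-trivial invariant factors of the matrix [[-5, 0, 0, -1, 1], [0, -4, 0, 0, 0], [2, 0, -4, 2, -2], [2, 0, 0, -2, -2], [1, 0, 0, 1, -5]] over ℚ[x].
The Jordan structure of A has elementary divisors (x + 4)^2, (x + 4), (x + 4), (x + 4). Arranging the block sizes at each eigenvalue in decreasing order and taking row products gives the invariant factors.

Invariant factors (smallest first, each dividing the next): x + 4, x + 4, x + 4, (x + 4)^2.

Check: the last factor (x + 4)^2 is the minimal polynomial, and the product (x + 4)^5 is the characteristic polynomial.

x + 4, x + 4, x + 4, (x + 4)^2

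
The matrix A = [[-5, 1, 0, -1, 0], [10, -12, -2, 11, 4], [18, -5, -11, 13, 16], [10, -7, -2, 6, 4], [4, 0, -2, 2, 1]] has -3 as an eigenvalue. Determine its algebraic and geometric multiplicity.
algebraic multiplicity 2, geometric multiplicity 2

The characteristic polynomial is (x + 3)^2(x + 5)^3, so the factor x + 3 appears with exponent 2: the algebraic multiplicity is 2.

rank(A + 3I) = 3, so the eigenspace has dimension 5 - 3 = 2: the geometric multiplicity is 2.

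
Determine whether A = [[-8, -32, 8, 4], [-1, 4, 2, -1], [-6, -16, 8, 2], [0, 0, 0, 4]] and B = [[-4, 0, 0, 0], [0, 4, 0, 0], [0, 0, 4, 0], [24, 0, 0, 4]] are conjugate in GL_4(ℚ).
No.

Both have characteristic polynomial (x - 4)^3(x + 4), but the minimal polynomial of A is (x - 4)^2(x + 4) while the minimal polynomial of B is (x - 4)(x + 4). The minimal polynomial is a similarity invariant, so A and B are not similar.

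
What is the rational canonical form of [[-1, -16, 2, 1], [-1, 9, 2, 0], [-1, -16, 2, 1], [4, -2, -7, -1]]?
The invariant factors of A (the non-unit diagonal entries of the Smith normal form of xI - A over ℚ[x]) are x^2(x - 6)(x - 3), each dividing the next. The characteristic polynomial is their product, x^2(x - 6)(x - 3).

The rational canonical form is the block-diagonal matrix of companion matrices C(f_i):
R = [[0, 0, 0, 0], [1, 0, 0, 0], [0, 1, 0, -18], [0, 0, 1, 9]].

R = [[0, 0, 0, 0], [1, 0, 0, 0], [0, 1, 0, -18], [0, 0, 1, 9]]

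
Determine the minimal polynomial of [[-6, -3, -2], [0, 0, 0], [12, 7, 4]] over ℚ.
The characteristic polynomial factors as x^2(x + 2). The minimal polynomial is ∏(x - λ)^{k_λ} where k_λ is the size of the largest Jordan block at λ.

For λ = -2: rank(A + 2I) = 2, and the largest Jordan block has size 1 (the smallest k with rank((A + 2I)^k) = rank((A + 2I)^(k+1))).
For λ = 0: rank(A) = 2, and the largest Jordan block has size 2 (the smallest k with rank(A^k) = rank(A^(k+1))).

So m_A(x) = x^2(x + 2).

m_A(x) = x^2(x + 2)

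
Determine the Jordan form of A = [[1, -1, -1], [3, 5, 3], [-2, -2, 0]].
The characteristic polynomial is det(xI - A) = (x - 2)^3, so the eigenvalues are 2 (algebraic multiplicity 3).

For λ = 2: rank(A - 2I) = 1, rank((A - 2I)^2) = 0. The eigenspace has dimension 3 - 1 = 2, so there are 2 Jordan blocks; the rank sequence gives block sizes [2, 1].

Assembling the blocks gives the Jordan form J above.

J = [[2, 1, 0], [0, 2, 0], [0, 0, 2]]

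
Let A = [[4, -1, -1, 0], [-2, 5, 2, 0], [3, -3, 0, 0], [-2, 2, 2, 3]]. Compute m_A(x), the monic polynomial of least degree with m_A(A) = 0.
The characteristic polynomial factors as (x - 3)^4. The minimal polynomial is ∏(x - λ)^{k_λ} where k_λ is the size of the largest Jordan block at λ.

For λ = 3: rank(A - 3I) = 1, and the largest Jordan block has size 2 (the smallest k with rank((A - 3I)^k) = rank((A - 3I)^(k+1))).

So m_A(x) = (x - 3)^2.

m_A(x) = (x - 3)^2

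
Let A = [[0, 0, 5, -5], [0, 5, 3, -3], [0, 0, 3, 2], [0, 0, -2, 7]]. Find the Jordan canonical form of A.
J = [[0, 0, 0, 0], [0, 5, 1, 0], [0, 0, 5, 0], [0, 0, 0, 5]]

The characteristic polynomial is det(xI - A) = x(x - 5)^3, so the eigenvalues are 0 (algebraic multiplicity 1), 5 (algebraic multiplicity 3).

For λ = 0: algebraic multiplicity 1 gives one 1×1 block.

For λ = 5: rank(A - 5I) = 2, rank((A - 5I)^2) = 1. The eigenspace has dimension 4 - 2 = 2, so there are 2 Jordan blocks; the rank sequence gives block sizes [2, 1].

Assembling the blocks gives the Jordan form J above.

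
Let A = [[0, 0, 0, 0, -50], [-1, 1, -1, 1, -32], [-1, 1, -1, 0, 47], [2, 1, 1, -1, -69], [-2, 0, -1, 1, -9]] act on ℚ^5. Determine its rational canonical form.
The invariant factors of A (the non-unit diagonal entries of the Smith normal form of xI - A over ℚ[x]) are (x + 5)^2(x^3 - x + 2), each dividing the next. The characteristic polynomial is their product, (x + 5)^2(x^3 - x + 2).

The rational canonical form is the block-diagonal matrix of companion matrices C(f_i):
R = [[0, 0, 0, 0, -50], [1, 0, 0, 0, 5], [0, 1, 0, 0, 8], [0, 0, 1, 0, -24], [0, 0, 0, 1, -10]].

Note the characteristic polynomial does not split into linear factors over ℚ, so A has no Jordan form over ℚ; the rational canonical form exists over any field.

R = [[0, 0, 0, 0, -50], [1, 0, 0, 0, 5], [0, 1, 0, 0, 8], [0, 0, 1, 0, -24], [0, 0, 0, 1, -10]]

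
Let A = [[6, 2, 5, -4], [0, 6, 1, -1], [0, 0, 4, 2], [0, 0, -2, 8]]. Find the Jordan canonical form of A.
J = [[6, 1, 0, 0], [0, 6, 0, 0], [0, 0, 6, 1], [0, 0, 0, 6]]

The characteristic polynomial is det(xI - A) = (x - 6)^4, so the eigenvalues are 6 (algebraic multiplicity 4).

For λ = 6: rank(A - 6I) = 2, rank((A - 6I)^2) = 0. The eigenspace has dimension 4 - 2 = 2, so there are 2 Jordan blocks; the rank sequence gives block sizes [2, 2].

Assembling the blocks gives the Jordan form J above.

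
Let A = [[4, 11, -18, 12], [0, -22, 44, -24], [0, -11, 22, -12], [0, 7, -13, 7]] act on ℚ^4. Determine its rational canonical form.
R = [[4, 0, 0, 0], [0, 0, 0, 0], [0, 1, 0, -12], [0, 0, 1, 7]]

The invariant factors of A (the non-unit diagonal entries of the Smith normal form of xI - A over ℚ[x]) are x - 4, x(x - 4)(x - 3), each dividing the next. The characteristic polynomial is their product, x(x - 4)^2(x - 3).

The rational canonical form is the block-diagonal matrix of companion matrices C(f_i):
R = [[4, 0, 0, 0], [0, 0, 0, 0], [0, 1, 0, -12], [0, 0, 1, 7]].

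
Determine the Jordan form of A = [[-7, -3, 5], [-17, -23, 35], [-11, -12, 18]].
J = [[-5, 1, 0], [0, -5, 0], [0, 0, -2]]

The characteristic polynomial is det(xI - A) = (x + 2)(x + 5)^2, so the eigenvalues are -5 (algebraic multiplicity 2), -2 (algebraic multiplicity 1).

For λ = -5: rank(A + 5I) = 2, rank((A + 5I)^2) = 1. The eigenspace has dimension 3 - 2 = 1, so there is 1 Jordan block; the rank sequence gives block sizes [2].

For λ = -2: algebraic multiplicity 1 gives one 1×1 block.

Assembling the blocks gives the Jordan form J above.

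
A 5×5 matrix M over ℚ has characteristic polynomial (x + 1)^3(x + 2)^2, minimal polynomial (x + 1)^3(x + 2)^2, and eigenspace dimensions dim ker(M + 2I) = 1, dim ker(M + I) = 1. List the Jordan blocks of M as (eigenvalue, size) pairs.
λ = -2: algebraic multiplicity 2 (exponent in χ_M), largest block size 2 (exponent in m_M), 1 block (geometric multiplicity). This forces block sizes [2].
λ = -1: algebraic multiplicity 3 (exponent in χ_M), largest block size 3 (exponent in m_M), 1 block (geometric multiplicity). This forces block sizes [3].

Jordan blocks: (-2, 2), (-1, 3)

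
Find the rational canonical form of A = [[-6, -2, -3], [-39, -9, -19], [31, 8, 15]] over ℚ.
R = [[0, 0, 5], [1, 0, 4], [0, 1, 0]]

The invariant factors of A (the non-unit diagonal entries of the Smith normal form of xI - A over ℚ[x]) are x^3 - 4x - 5, each dividing the next. The characteristic polynomial is their product, x^3 - 4x - 5.

The rational canonical form is the block-diagonal matrix of companion matrices C(f_i):
R = [[0, 0, 5], [1, 0, 4], [0, 1, 0]].

Note the characteristic polynomial does not split into linear factors over ℚ, so A has no Jordan form over ℚ; the rational canonical form exists over any field.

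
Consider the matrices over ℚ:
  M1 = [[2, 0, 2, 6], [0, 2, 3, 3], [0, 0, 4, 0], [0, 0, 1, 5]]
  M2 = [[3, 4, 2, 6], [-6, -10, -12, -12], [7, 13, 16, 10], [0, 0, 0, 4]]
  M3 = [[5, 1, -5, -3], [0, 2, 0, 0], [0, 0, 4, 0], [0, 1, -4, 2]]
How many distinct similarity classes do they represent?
Characteristic polynomials: χ_{M1} = (x - 5)(x - 4)(x - 2)^2, χ_{M2} = (x - 5)(x - 4)(x - 2)^2, χ_{M3} = (x - 5)(x - 4)(x - 2)^2.

{M1}: invariant factors x - 2, (x - 5)(x - 4)(x - 2).

{M2, M3}: invariant factors (x - 5)(x - 4)(x - 2)^2.

Matrices are similar if and only if their invariant-factor lists agree; the partition into similarity classes is {M1}, {M2, M3}.

2 classes: {M1}, {M2, M3}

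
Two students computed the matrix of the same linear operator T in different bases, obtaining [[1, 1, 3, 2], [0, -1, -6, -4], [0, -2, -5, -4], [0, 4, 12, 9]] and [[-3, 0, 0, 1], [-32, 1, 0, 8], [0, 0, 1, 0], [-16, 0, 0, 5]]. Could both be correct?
Yes.

Two matrices over a field are similar if and only if they have the same invariant factors.

Both A and B have characteristic polynomial (x - 1)^4 and minimal polynomial (x - 1)^2. Computing further, both have invariant factors x - 1, x - 1, (x - 1)^2. Hence A and B are similar.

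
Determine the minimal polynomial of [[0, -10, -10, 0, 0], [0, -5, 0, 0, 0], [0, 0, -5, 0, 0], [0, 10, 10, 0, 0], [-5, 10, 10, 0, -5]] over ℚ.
The characteristic polynomial factors as x^2(x + 5)^3. The minimal polynomial is ∏(x - λ)^{k_λ} where k_λ is the size of the largest Jordan block at λ.

For λ = -5: rank(A + 5I) = 2, and the largest Jordan block has size 1 (the smallest k with rank((A + 5I)^k) = rank((A + 5I)^(k+1))).
For λ = 0: rank(A) = 3, and the largest Jordan block has size 1 (the smallest k with rank(A^k) = rank(A^(k+1))).

So m_A(x) = x(x + 5).

m_A(x) = x(x + 5)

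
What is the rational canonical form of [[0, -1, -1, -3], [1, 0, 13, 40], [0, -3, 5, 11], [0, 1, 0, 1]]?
R = [[0, 0, 0, -4], [1, 0, 0, -12], [0, 1, 0, -5], [0, 0, 1, 6]]

The invariant factors of A (the non-unit diagonal entries of the Smith normal form of xI - A over ℚ[x]) are (x^2 - 3x - 2)^2, each dividing the next. The characteristic polynomial is their product, (x^2 - 3x - 2)^2.

The rational canonical form is the block-diagonal matrix of companion matrices C(f_i):
R = [[0, 0, 0, -4], [1, 0, 0, -12], [0, 1, 0, -5], [0, 0, 1, 6]].

Note the characteristic polynomial does not split into linear factors over ℚ, so A has no Jordan form over ℚ; the rational canonical form exists over any field.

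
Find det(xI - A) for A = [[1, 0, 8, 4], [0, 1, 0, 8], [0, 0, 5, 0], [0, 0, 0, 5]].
χ_A(x) = (x - 5)^2(x - 1)^2

xI - A = [[x - 1, 0, -8, -4], [0, x - 1, 0, -8], [0, 0, x - 5, 0], [0, 0, 0, x - 5]].

Expanding det(xI - A) along the first row:
det(xI - A) = + (x - 1)·det([[x - 1, 0, -8], [0, x - 5, 0], [0, 0, x - 5]]) - (0)·det([[0, 0, -8], [0, x - 5, 0], [0, 0, x - 5]]) + (-8)·det([[0, x - 1, -8], [0, 0, 0], [0, 0, x - 5]]) - (-4)·det([[0, x - 1, 0], [0, 0, x - 5], [0, 0, 0]]).

Evaluating gives χ_A(x) = x^4 - 12x^3 + 46x^2 - 60x + 25 = (x - 5)^2(x - 1)^2.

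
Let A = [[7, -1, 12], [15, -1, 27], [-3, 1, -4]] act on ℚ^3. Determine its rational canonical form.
The invariant factors of A (the non-unit diagonal entries of the Smith normal form of xI - A over ℚ[x]) are (x - 4)(x + 1)^2, each dividing the next. The characteristic polynomial is their product, (x - 4)(x + 1)^2.

The rational canonical form is the block-diagonal matrix of companion matrices C(f_i):
R = [[0, 0, 4], [1, 0, 7], [0, 1, 2]].

R = [[0, 0, 4], [1, 0, 7], [0, 1, 2]]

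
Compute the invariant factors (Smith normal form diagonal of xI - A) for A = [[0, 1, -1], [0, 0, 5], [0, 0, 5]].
x^2(x - 5)

The Jordan structure of A has elementary divisors x^2, (x - 5). Arranging the block sizes at each eigenvalue in decreasing order and taking row products gives the invariant factors.

Invariant factors (smallest first, each dividing the next): x^2(x - 5).

Check: the last factor x^2(x - 5) is the minimal polynomial, and the product x^2(x - 5) is the characteristic polynomial.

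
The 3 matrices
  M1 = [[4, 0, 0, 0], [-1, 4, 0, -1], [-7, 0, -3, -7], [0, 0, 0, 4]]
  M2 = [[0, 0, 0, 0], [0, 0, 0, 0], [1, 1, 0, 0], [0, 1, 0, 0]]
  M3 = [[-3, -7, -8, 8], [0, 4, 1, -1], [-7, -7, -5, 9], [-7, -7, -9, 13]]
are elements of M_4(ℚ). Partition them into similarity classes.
2 classes: {M1, M3}, {M2}

Characteristic polynomials: χ_{M1} = (x - 4)^3(x + 3), χ_{M2} = x^4, χ_{M3} = (x - 4)^3(x + 3).

{M1, M3}: invariant factors x - 4, (x - 4)^2(x + 3).

{M2}: invariant factors x^2, x^2.

Matrices are similar if and only if their invariant-factor lists agree; the partition into similarity classes is {M1, M3}, {M2}.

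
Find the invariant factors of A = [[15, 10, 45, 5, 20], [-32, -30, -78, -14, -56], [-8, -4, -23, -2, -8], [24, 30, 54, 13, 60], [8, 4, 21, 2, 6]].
The Jordan structure of A has elementary divisors (x + 5)^2, (x + 5), (x + 2), (x + 2). Arranging the block sizes at each eigenvalue in decreasing order and taking row products gives the invariant factors.

Invariant factors (smallest first, each dividing the next): (x + 2)(x + 5), (x + 2)(x + 5)^2.

Check: the last factor (x + 2)(x + 5)^2 is the minimal polynomial, and the product (x + 2)^2(x + 5)^3 is the characteristic polynomial.

(x + 2)(x + 5), (x + 2)(x + 5)^2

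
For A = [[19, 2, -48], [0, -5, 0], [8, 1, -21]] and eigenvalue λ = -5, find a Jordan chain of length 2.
v_1 = [[0, 1, 0]]^T, v_2 = [[2, 0, 1]]^T

We seek v_1 ∈ ker((A + 5I)^2) \ ker(A + 5I), then set v_{i+1} = (A + 5I) v_i.

One such chain is v_1 = [[0, 1, 0]]^T, v_2 = [[2, 0, 1]]^T. Check: (A + 5I) v_2 = [[0, 0, 0]]^T = 0.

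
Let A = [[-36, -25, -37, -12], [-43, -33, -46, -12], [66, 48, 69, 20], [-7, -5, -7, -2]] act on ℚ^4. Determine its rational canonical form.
R = [[0, 0, 0, -10], [1, 0, 0, -1], [0, 1, 0, 2], [0, 0, 1, -2]]

The invariant factors of A (the non-unit diagonal entries of the Smith normal form of xI - A over ℚ[x]) are (x + 2)(x^3 - 2x + 5), each dividing the next. The characteristic polynomial is their product, (x + 2)(x^3 - 2x + 5).

The rational canonical form is the block-diagonal matrix of companion matrices C(f_i):
R = [[0, 0, 0, -10], [1, 0, 0, -1], [0, 1, 0, 2], [0, 0, 1, -2]].

Note the characteristic polynomial does not split into linear factors over ℚ, so A has no Jordan form over ℚ; the rational canonical form exists over any field.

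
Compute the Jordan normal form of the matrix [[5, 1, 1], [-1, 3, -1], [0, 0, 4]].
J = [[4, 1, 0], [0, 4, 0], [0, 0, 4]]

The characteristic polynomial is det(xI - A) = (x - 4)^3, so the eigenvalues are 4 (algebraic multiplicity 3).

For λ = 4: rank(A - 4I) = 1, rank((A - 4I)^2) = 0. The eigenspace has dimension 3 - 1 = 2, so there are 2 Jordan blocks; the rank sequence gives block sizes [2, 1].

Assembling the blocks gives the Jordan form J above.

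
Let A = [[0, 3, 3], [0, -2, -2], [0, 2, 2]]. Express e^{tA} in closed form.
A has Jordan form J = [[0, 1, 0], [0, 0, 0], [0, 0, 0]] with A = PJP^{-1}, so e^{tA} = P e^{tJ} P^{-1}.

For a Jordan block J_k(λ), e^{tJ_k(λ)} = e^{λt} · (I + tN + t^2 N^2/2! + ... + t^{k-1} N^{k-1}/(k-1)!) where N is the nilpotent superdiagonal part.

Assembling the blocks and conjugating back gives the entries of e^{tA} as shown above.

e^{tA} = [[1, 3*t, 3*t], [0, 1 - 2*t, -2*t], [0, 2*t, 2*t + 1]]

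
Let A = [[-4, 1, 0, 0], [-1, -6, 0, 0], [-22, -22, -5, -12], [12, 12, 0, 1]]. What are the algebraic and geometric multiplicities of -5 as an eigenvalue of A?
algebraic multiplicity 3, geometric multiplicity 2

The characteristic polynomial is (x - 1)(x + 5)^3, so the factor x + 5 appears with exponent 3: the algebraic multiplicity is 3.

rank(A + 5I) = 2, so the eigenspace has dimension 4 - 2 = 2: the geometric multiplicity is 2.

Since 2 < 3, A is not diagonalizable.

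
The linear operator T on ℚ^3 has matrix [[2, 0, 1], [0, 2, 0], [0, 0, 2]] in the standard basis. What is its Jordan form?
The characteristic polynomial is det(xI - A) = (x - 2)^3, so the eigenvalues are 2 (algebraic multiplicity 3).

For λ = 2: rank(A - 2I) = 1, rank((A - 2I)^2) = 0. The eigenspace has dimension 3 - 1 = 2, so there are 2 Jordan blocks; the rank sequence gives block sizes [2, 1].

Assembling the blocks gives the Jordan form J above.

J = [[2, 1, 0], [0, 2, 0], [0, 0, 2]]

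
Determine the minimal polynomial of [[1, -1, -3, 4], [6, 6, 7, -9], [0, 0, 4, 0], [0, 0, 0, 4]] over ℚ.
The characteristic polynomial factors as (x - 4)^3(x - 3). The minimal polynomial is ∏(x - λ)^{k_λ} where k_λ is the size of the largest Jordan block at λ.

For λ = 3: rank(A - 3I) = 3, and the largest Jordan block has size 1 (the smallest k with rank((A - 3I)^k) = rank((A - 3I)^(k+1))).
For λ = 4: rank(A - 4I) = 2, and the largest Jordan block has size 2 (the smallest k with rank((A - 4I)^k) = rank((A - 4I)^(k+1))).

So m_A(x) = (x - 4)^2(x - 3).

m_A(x) = (x - 4)^2(x - 3)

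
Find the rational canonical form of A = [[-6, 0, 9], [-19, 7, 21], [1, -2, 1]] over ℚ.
R = [[0, 0, -15], [1, 0, 8], [0, 1, 2]]

The invariant factors of A (the non-unit diagonal entries of the Smith normal form of xI - A over ℚ[x]) are (x - 3)(x^2 + x - 5), each dividing the next. The characteristic polynomial is their product, (x - 3)(x^2 + x - 5).

The rational canonical form is the block-diagonal matrix of companion matrices C(f_i):
R = [[0, 0, -15], [1, 0, 8], [0, 1, 2]].

Note the characteristic polynomial does not split into linear factors over ℚ, so A has no Jordan form over ℚ; the rational canonical form exists over any field.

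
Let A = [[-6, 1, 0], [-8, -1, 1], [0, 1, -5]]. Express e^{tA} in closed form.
e^{tA} = [[(-2*t^2 - 2*t + 1)*e^{-4*t}, t*(t + 2)*e^{-4*t}/2, t^2*e^{-4*t}/2], [4*t*(-t - 2)*e^{-4*t}, (t*(t + 2) + t + 1)*e^{-4*t}, t*(t + 1)*e^{-4*t}], [-4*t^2*e^{-4*t}, t*(t + 1)*e^{-4*t}, (t^2 - t + 1)*e^{-4*t}]]

A has Jordan form J = [[-4, 1, 0], [0, -4, 1], [0, 0, -4]] with A = PJP^{-1}, so e^{tA} = P e^{tJ} P^{-1}.

For a Jordan block J_k(λ), e^{tJ_k(λ)} = e^{λt} · (I + tN + t^2 N^2/2! + ... + t^{k-1} N^{k-1}/(k-1)!) where N is the nilpotent superdiagonal part.

Assembling the blocks and conjugating back gives the entries of e^{tA} as shown above.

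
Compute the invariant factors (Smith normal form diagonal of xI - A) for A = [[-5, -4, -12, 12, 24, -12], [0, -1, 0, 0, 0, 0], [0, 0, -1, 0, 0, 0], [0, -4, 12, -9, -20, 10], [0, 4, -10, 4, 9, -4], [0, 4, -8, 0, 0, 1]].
x + 1, (x - 1)(x + 1), (x - 1)(x + 1)(x + 5)

The Jordan structure of A has elementary divisors (x + 5), (x + 1), (x + 1), (x + 1), (x - 1), (x - 1). Arranging the block sizes at each eigenvalue in decreasing order and taking row products gives the invariant factors.

Invariant factors (smallest first, each dividing the next): x + 1, (x - 1)(x + 1), (x - 1)(x + 1)(x + 5).

Check: the last factor (x - 1)(x + 1)(x + 5) is the minimal polynomial, and the product (x - 1)^2(x + 1)^3(x + 5) is the characteristic polynomial.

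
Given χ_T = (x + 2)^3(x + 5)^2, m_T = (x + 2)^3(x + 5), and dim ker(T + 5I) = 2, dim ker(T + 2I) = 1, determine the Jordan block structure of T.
λ = -5: algebraic multiplicity 2 (exponent in χ_T), largest block size 1 (exponent in m_T), 2 blocks (geometric multiplicity). These force block sizes [1, 1].
λ = -2: algebraic multiplicity 3 (exponent in χ_T), largest block size 3 (exponent in m_T), 1 block (geometric multiplicity). This forces block sizes [3].

Jordan blocks: (-5, 1), (-5, 1), (-2, 3)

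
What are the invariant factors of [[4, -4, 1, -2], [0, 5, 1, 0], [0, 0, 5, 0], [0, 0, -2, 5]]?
x - 5, (x - 5)^2(x - 4)

The Jordan structure of A has elementary divisors (x - 4), (x - 5)^2, (x - 5). Arranging the block sizes at each eigenvalue in decreasing order and taking row products gives the invariant factors.

Invariant factors (smallest first, each dividing the next): x - 5, (x - 5)^2(x - 4).

Check: the last factor (x - 5)^2(x - 4) is the minimal polynomial, and the product (x - 5)^3(x - 4) is the characteristic polynomial.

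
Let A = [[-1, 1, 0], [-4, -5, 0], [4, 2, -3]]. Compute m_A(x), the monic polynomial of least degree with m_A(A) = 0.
The characteristic polynomial factors as (x + 3)^3. The minimal polynomial is ∏(x - λ)^{k_λ} where k_λ is the size of the largest Jordan block at λ.

For λ = -3: rank(A + 3I) = 1, and the largest Jordan block has size 2 (the smallest k with rank((A + 3I)^k) = rank((A + 3I)^(k+1))).

So m_A(x) = (x + 3)^2.

m_A(x) = (x + 3)^2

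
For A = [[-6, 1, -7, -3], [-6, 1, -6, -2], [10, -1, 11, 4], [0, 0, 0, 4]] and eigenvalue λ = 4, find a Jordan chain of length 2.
v_1 = [[0, 0, 0, 1]]^T, v_2 = [[-3, -2, 4, 0]]^T

We seek v_1 ∈ ker((A - 4I)^2) \ ker(A - 4I), then set v_{i+1} = (A - 4I) v_i.

One such chain is v_1 = [[0, 0, 0, 1]]^T, v_2 = [[-3, -2, 4, 0]]^T. Check: (A - 4I) v_2 = [[0, 0, 0, 0]]^T = 0.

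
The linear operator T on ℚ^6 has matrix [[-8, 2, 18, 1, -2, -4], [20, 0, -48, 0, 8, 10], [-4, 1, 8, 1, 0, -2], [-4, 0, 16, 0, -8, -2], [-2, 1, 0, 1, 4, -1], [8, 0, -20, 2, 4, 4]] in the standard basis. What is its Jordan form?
J = [[0, 1, 0, 0, 0, 0], [0, 0, 0, 0, 0, 0], [0, 0, 0, 1, 0, 0], [0, 0, 0, 0, 0, 0], [0, 0, 0, 0, 4, 1], [0, 0, 0, 0, 0, 4]]

The characteristic polynomial is det(xI - A) = x^4(x - 4)^2, so the eigenvalues are 0 (algebraic multiplicity 4), 4 (algebraic multiplicity 2).

For λ = 0: rank(A) = 4, rank(A^2) = 2. The eigenspace has dimension 6 - 4 = 2, so there are 2 Jordan blocks; the rank sequence gives block sizes [2, 2].

For λ = 4: rank(A - 4I) = 5, rank((A - 4I)^2) = 4. The eigenspace has dimension 6 - 5 = 1, so there is 1 Jordan block; the rank sequence gives block sizes [2].

Assembling the blocks gives the Jordan form J above.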